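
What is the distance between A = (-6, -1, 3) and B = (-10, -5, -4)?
d = √[(-4)² + (-4)² + (-7)²] = √81 = 9.0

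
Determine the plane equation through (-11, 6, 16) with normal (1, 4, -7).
d = n·P = (1)(-11) + (4)(6) + (-7)(16) = -99
Plane: x + 4y - 7z = -99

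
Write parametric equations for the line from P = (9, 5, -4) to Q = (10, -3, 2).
Direction vector d = Q - P = (1, -8, 6)
x = 9 + t, y = 5 - 8t, z = -4 + 6t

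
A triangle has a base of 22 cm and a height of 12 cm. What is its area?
Area = (1/2) * base * height
Area = (1/2) * 22 * 12
Area = 132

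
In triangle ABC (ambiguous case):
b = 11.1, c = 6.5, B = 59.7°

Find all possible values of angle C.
sin(C)/c = sin(B)/b  →  sin(C) = c·sin(B)/b = 6.5·sin(59.7°)/11.1 = 0.505592
C₁ = arcsin(0.505592) = 30.37°,  C₂ = 180° - C₁ = 149.63°
Check C₂: A = 180° - 59.7° - 149.63° = -29.33° ≤ 0, rejected
C = 30.37° (one solution)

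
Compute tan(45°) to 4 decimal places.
tan(45 degrees) = 1
Decimal approximation: 1.0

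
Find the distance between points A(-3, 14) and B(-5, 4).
Using the distance formula: d = sqrt((x₂-x₁)² + (y₂-y₁)²)
dx = (-5) - (-3) = -2
dy = 4 - 14 = -10
d = sqrt((-2)² + (-10)²) = sqrt(4 + 100) = sqrt(104) = 10.20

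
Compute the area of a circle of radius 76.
Area = pi * r²
Area = pi * 76²
Area = pi * 5776
Area = 18145.84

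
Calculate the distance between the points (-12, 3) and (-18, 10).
Using the distance formula: d = sqrt((x₂-x₁)² + (y₂-y₁)²)
dx = (-18) - (-12) = -6
dy = 10 - 3 = 7
d = sqrt((-6)² + 7²) = sqrt(36 + 49) = sqrt(85) = 9.22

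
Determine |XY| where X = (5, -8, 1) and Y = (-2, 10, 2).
d = √[(-7)² + (18)² + (1)²] = √374 = 19.34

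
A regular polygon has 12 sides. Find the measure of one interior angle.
Interior angle of a regular n-gon = (n-2)*180/n
Interior angle = (12-2)*180/12
Interior angle = 10*180/12
Interior angle = 1800/12
Interior angle = 150 degrees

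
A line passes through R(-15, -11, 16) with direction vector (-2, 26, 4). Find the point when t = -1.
P(-1) = (-15 + (-2)(-1), -11 + 26(-1), 16 + 4(-1)) = (-13, -37, 12)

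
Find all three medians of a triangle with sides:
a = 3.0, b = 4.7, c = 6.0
Using m_x = ½√(2y² + 2z² - x²):
m_a = ½√(2·4.7² + 2·6.0² - 3.0²) = ½√107.18 = 5.176
m_b = ½√(2·3.0² + 2·6.0² - 4.7²) = ½√67.91 = 4.12
m_c = ½√(2·3.0² + 2·4.7² - 6.0²) = ½√26.18 = 2.558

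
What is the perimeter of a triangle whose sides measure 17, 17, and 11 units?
Perimeter = sum of all sides
Perimeter = 17 + 17 + 11
Perimeter = 45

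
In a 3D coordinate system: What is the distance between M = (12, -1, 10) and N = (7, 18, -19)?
d = √[(-5)² + (19)² + (-29)²] = √1227 = 35.03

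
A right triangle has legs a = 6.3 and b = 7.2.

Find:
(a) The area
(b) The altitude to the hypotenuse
(a) Area = ½ab = ½·6.3·7.2 = 22.68
(b) Hypotenuse c = √(6.3² + 7.2²) = √91.53 = 9.56713
    Area = ½·c·h_c  →  h_c = 2·Area/c = 2·22.68/9.56713 = 4.741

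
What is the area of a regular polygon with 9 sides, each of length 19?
For a regular 9-gon with side length s = 19:
Apothem a = s / (2*tan(pi/9)) = 19 / (2*tan(pi/9)) ≈ 26.101
Perimeter P = 9 * 19 = 171
Area = (1/2) * P * a = (1/2) * 171 * 26.101 = 2231.64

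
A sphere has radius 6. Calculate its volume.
Volume = (4/3) * pi * r³
Volume = (4/3) * pi * 6³
Volume = (4/3) * pi * 216
Volume = 904.78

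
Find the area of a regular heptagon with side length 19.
For a regular 7-gon with side length s = 19:
Apothem a = s / (2*tan(pi/7)) = 19 / (2*tan(pi/7)) ≈ 19.72695
Perimeter P = 7 * 19 = 133
Area = (1/2) * P * a = (1/2) * 133 * 19.72695 = 1311.84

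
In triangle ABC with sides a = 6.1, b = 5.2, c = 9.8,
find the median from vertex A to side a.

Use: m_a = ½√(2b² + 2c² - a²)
m_a = ½√(2·5.2² + 2·9.8² - 6.1²)
m_a = ½√(54.08 + 192.08 - 37.21) = ½√208.95 = 7.228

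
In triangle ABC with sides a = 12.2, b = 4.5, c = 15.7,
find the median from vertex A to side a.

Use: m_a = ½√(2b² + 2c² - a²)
m_a = ½√(2·4.5² + 2·15.7² - 12.2²)
m_a = ½√(40.5 + 492.98 - 148.84) = ½√384.64 = 9.806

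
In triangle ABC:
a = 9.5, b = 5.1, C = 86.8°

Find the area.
Using A = ½ab·sin(C):
A = ½·9.5·5.1·sin(86.8°) = ½·48.45·0.998441 = 24.19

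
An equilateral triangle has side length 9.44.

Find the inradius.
For an equilateral triangle, r = s/(2√3) where s is the side.
r = 9.44/(2√3) = 9.44/3.464102 = 2.725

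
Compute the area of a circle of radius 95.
Area = pi * r²
Area = pi * 95²
Area = pi * 9025
Area = 28352.87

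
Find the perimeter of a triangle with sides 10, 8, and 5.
Perimeter = sum of all sides
Perimeter = 10 + 8 + 5
Perimeter = 23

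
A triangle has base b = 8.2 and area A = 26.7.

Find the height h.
A = ½bh  →  h = 2A/b
h = 2·26.7/8.2 = 6.512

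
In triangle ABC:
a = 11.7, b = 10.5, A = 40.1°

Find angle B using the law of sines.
sin(B)/b = sin(A)/a
sin(B) = b·sin(A)/a = 10.5·sin(40.1°)/11.7 = 0.578060
B = arcsin(0.578060) = 35.31°  (b ≤ a, so B ≤ A and the acute solution is unique)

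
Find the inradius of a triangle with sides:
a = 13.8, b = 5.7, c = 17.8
s = (a+b+c)/2 = (13.8+5.7+17.8)/2 = 18.65
Area = √(s(s-a)(s-b)(s-c)) = √(18.65·4.85·12.95·0.85) = 31.554
r = Area/s = 31.554/18.65 = 1.692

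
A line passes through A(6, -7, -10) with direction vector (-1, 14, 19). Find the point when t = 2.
P(2) = (6 + (-1)(2), -7 + 14(2), -10 + 19(2)) = (4, 21, 28)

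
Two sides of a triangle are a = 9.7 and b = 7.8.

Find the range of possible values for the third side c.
By the triangle inequality: |a - b| < c < a + b
|9.7 - 7.8| < c < 9.7 + 7.8
1.9 < c < 17.5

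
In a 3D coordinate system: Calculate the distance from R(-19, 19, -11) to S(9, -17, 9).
d = √[(28)² + (-36)² + (20)²] = √2480 = 49.8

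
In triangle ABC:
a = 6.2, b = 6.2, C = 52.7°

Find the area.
Using A = ½ab·sin(C):
A = ½·6.2·6.2·sin(52.7°) = ½·38.44·0.795473 = 15.29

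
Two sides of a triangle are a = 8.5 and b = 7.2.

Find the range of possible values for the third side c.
By the triangle inequality: |a - b| < c < a + b
|8.5 - 7.2| < c < 8.5 + 7.2
1.3 < c < 15.7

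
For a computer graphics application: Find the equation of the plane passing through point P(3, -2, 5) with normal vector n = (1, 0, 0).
d = n·P = (1)(3) + (0)(-2) + (0)(5) = 3
Plane: x = 3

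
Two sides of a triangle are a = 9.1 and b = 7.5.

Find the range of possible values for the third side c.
By the triangle inequality: |a - b| < c < a + b
|9.1 - 7.5| < c < 9.1 + 7.5
1.6 < c < 16.6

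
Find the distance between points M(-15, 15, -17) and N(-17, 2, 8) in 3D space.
d = √[(-2)² + (-13)² + (25)²] = √798 = 28.25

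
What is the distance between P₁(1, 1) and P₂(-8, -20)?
Using the distance formula: d = sqrt((x₂-x₁)² + (y₂-y₁)²)
dx = (-8) - 1 = -9
dy = (-20) - 1 = -21
d = sqrt((-9)² + (-21)²) = sqrt(81 + 441) = sqrt(522) = 22.85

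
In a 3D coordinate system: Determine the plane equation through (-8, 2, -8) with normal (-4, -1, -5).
d = n·P = (-4)(-8) + (-1)(2) + (-5)(-8) = 70
Plane: -4x - y - 5z = 70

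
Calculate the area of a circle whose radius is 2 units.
Area = pi * r²
Area = pi * 2²
Area = pi * 4
Area = 12.57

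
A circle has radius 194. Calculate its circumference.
Circumference = 2 * pi * r
Circumference = 2 * pi * 194
Circumference = 1218.94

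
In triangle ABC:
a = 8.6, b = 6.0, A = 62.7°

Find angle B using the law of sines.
sin(B)/b = sin(A)/a
sin(B) = b·sin(A)/a = 6.0·sin(62.7°)/8.6 = 0.619966
B = arcsin(0.619966) = 38.31°  (b ≤ a, so B ≤ A and the acute solution is unique)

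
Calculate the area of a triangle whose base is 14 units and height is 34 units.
Area = (1/2) * base * height
Area = (1/2) * 14 * 34
Area = 238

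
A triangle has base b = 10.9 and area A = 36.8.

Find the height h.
A = ½bh  →  h = 2A/b
h = 2·36.8/10.9 = 6.752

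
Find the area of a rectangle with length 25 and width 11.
Area = length * width
Area = 25 * 11
Area = 275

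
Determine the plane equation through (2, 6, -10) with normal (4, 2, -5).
d = n·P = (4)(2) + (2)(6) + (-5)(-10) = 70
Plane: 4x + 2y - 5z = 70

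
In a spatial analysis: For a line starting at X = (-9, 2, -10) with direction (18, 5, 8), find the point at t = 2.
P(2) = (-9 + 18(2), 2 + 5(2), -10 + 8(2)) = (27, 12, 6)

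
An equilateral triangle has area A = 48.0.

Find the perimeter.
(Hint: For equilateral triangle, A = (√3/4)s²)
A = (√3/4)s²  →  s² = 4A/√3 = 4·48.0/√3 = 110.851
s = 10.5286
Perimeter = 3s = 31.59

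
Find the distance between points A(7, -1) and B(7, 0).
Using the distance formula: d = sqrt((x₂-x₁)² + (y₂-y₁)²)
dx = 7 - 7 = 0
dy = 0 - (-1) = 1
d = sqrt(0² + 1²) = sqrt(0 + 1) = sqrt(1) = 1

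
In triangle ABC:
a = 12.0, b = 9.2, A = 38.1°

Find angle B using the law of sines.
sin(B)/b = sin(A)/a
sin(B) = b·sin(A)/a = 9.2·sin(38.1°)/12.0 = 0.473061
B = arcsin(0.473061) = 28.23°  (b ≤ a, so B ≤ A and the acute solution is unique)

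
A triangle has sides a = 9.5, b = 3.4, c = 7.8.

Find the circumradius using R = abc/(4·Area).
s = (a+b+c)/2 = 10.35
Area = √(s(s-a)(s-b)(s-c)) = √(10.35·0.85·6.95·2.55) = 12.4865
R = abc/(4·Area) = (9.5·3.4·7.8)/(4·12.4865) = 251.94/49.946 = 5.044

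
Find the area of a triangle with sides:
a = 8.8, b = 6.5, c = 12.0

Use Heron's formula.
s = (a+b+c)/2 = (8.8+6.5+12.0)/2 = 13.65
A = √(s(s-a)(s-b)(s-c)) = √(13.65·4.85·7.15·1.65)
A = √781.024 = 27.95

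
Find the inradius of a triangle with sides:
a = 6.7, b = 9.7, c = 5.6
s = (a+b+c)/2 = (6.7+9.7+5.6)/2 = 11
Area = √(s(s-a)(s-b)(s-c)) = √(11·4.3·1.3·5.4) = 18.2221
r = Area/s = 18.2221/11 = 1.657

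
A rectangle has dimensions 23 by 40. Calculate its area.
Area = length * width
Area = 23 * 40
Area = 920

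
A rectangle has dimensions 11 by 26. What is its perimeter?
Perimeter = 2 * (length + width)
Perimeter = 2 * (11 + 26)
Perimeter = 2 * 37
Perimeter = 74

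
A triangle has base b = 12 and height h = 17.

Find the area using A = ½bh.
A = ½·12·17 = 102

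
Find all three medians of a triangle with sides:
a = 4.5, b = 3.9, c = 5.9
Using m_x = ½√(2y² + 2z² - x²):
m_a = ½√(2·3.9² + 2·5.9² - 4.5²) = ½√79.79 = 4.466
m_b = ½√(2·4.5² + 2·5.9² - 3.9²) = ½√94.91 = 4.871
m_c = ½√(2·4.5² + 2·3.9² - 5.9²) = ½√36.11 = 3.005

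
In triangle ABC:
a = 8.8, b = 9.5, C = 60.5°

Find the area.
Using A = ½ab·sin(C):
A = ½·8.8·9.5·sin(60.5°) = ½·83.6·0.870356 = 36.38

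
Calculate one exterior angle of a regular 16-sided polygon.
Exterior angle of a regular n-gon = 360/n
Exterior angle = 360/16
Exterior angle = 22.50 degrees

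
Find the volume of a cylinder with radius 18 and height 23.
Volume = pi * r² * h
Volume = pi * 18² * 23
Volume = pi * 324 * 23
Volume = pi * 7452
Volume = 23411.15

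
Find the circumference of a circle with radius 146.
Circumference = 2 * pi * r
Circumference = 2 * pi * 146
Circumference = 917.35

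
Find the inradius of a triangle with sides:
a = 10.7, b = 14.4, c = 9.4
s = (a+b+c)/2 = (10.7+14.4+9.4)/2 = 17.25
Area = √(s(s-a)(s-b)(s-c)) = √(17.25·6.55·2.85·7.85) = 50.2774
r = Area/s = 50.2774/17.25 = 2.915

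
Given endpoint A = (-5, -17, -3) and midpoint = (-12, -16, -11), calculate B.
B = (2×(-12) - (-5), 2×(-16) - (-17), 2×(-11) - (-3)) = (-19, -15, -19)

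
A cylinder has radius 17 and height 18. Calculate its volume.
Volume = pi * r² * h
Volume = pi * 17² * 18
Volume = pi * 289 * 18
Volume = pi * 5202
Volume = 16342.56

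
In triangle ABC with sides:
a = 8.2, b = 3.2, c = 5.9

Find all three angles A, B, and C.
By the law of cosines:
cos(A) = (b² + c² - a²)/(2bc) = -0.587659  →  A = 126°
cos(B) = (a² + c² - b²)/(2ac) = 0.948842  →  B = 18.41°
cos(C) = (a² + b² - c²)/(2ab) = 0.813072  →  C = 35.6°
Check: A + B + C = 180.0° ✓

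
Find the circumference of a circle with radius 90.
Circumference = 2 * pi * r
Circumference = 2 * pi * 90
Circumference = 565.49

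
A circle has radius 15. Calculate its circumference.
Circumference = 2 * pi * r
Circumference = 2 * pi * 15
Circumference = 94.25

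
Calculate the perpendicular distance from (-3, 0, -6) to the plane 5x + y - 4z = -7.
d = |5(-3) + 1(0) + (-4)(-6) - (-7)| / √(5² + 1² + (-4)²) = 16/√42 = 2.469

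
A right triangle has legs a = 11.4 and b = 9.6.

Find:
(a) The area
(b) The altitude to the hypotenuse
(a) Area = ½ab = ½·11.4·9.6 = 54.72
(b) Hypotenuse c = √(11.4² + 9.6²) = √222.12 = 14.9037
    Area = ½·c·h_c  →  h_c = 2·Area/c = 2·54.72/14.9037 = 7.343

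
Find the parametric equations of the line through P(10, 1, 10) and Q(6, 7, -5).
Direction vector d = Q - P = (-4, 6, -15)
x = 10 - 4t, y = 1 + 6t, z = 10 - 15t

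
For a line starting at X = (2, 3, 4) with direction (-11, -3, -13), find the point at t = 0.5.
P(0.5) = (2 + (-11)(0.5), 3 + (-3)(0.5), 4 + (-13)(0.5)) = (-3.5, 1.5, -2.5)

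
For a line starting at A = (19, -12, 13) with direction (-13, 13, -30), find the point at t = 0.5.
P(0.5) = (19 + (-13)(0.5), -12 + 13(0.5), 13 + (-30)(0.5)) = (12.5, -5.5, -2)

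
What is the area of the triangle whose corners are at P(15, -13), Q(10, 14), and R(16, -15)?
Using the coordinate formula: Area = (1/2)|x₁(y₂-y₃) + x₂(y₃-y₁) + x₃(y₁-y₂)|
Area = (1/2)|15(14-(-15)) + 10((-15)-(-13)) + 16((-13)-14)|
Area = (1/2)|15*29 + 10*(-2) + 16*(-27)|
Area = (1/2)|435 + (-20) + (-432)|
Area = (1/2)*17 = 8.50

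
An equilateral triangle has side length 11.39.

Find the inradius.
For an equilateral triangle, r = s/(2√3) where s is the side.
r = 11.39/(2√3) = 11.39/3.464102 = 3.288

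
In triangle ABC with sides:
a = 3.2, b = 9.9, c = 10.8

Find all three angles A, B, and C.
By the law of cosines:
cos(A) = (b² + c² - a²)/(2bc) = 0.955902  →  A = 17.08°
cos(B) = (a² + c² - b²)/(2ac) = 0.417679  →  B = 65.31°
cos(C) = (a² + b² - c²)/(2ab) = -0.132418  →  C = 97.61°
Check: A + B + C = 180.0° ✓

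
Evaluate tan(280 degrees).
tan(280 degrees) = -5.6713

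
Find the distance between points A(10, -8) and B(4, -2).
Using the distance formula: d = sqrt((x₂-x₁)² + (y₂-y₁)²)
dx = 4 - 10 = -6
dy = (-2) - (-8) = 6
d = sqrt((-6)² + 6²) = sqrt(36 + 36) = sqrt(72) = 8.49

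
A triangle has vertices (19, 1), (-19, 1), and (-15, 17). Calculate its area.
Using the coordinate formula: Area = (1/2)|x₁(y₂-y₃) + x₂(y₃-y₁) + x₃(y₁-y₂)|
Area = (1/2)|19(1-17) + (-19)(17-1) + (-15)(1-1)|
Area = (1/2)|19*(-16) + (-19)*16 + (-15)*0|
Area = (1/2)|(-304) + (-304) + 0|
Area = (1/2)*608 = 304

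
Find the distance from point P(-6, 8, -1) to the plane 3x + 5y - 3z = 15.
d = |3(-6) + 5(8) + (-3)(-1) - (15)| / √(3² + 5² + (-3)²) = 10/√43 = 1.525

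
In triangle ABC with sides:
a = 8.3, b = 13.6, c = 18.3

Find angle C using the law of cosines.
cos(C) = (a² + b² - c²)/(2ab)
cos(C) = (8.3² + 13.6² - 18.3²)/(2·8.3·13.6) = -81.04/225.76 = -0.358965
C = arccos(-0.358965) = 111°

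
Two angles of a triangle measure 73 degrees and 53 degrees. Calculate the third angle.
Sum of angles in a triangle = 180 degrees
Third angle = 180 - 73 - 53
Third angle = 54 degrees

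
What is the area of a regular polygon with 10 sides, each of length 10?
For a regular 10-gon with side length s = 10:
Apothem a = s / (2*tan(pi/10)) = 10 / (2*tan(pi/10)) ≈ 15.3884
Perimeter P = 10 * 10 = 100
Area = (1/2) * P * a = (1/2) * 100 * 15.3884 = 769.42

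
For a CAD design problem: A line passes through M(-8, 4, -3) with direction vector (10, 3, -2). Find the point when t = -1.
P(-1) = (-8 + 10(-1), 4 + 3(-1), -3 + (-2)(-1)) = (-18, 1, -1)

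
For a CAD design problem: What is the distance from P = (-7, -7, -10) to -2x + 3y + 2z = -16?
d = |(-2)(-7) + 3(-7) + 2(-10) - (-16)| / √((-2)² + 3² + 2²) = 11/√17 = 2.668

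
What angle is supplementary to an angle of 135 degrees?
Supplementary angles sum to 180 degrees.
Other angle = 180 - 135
Other angle = 45 degrees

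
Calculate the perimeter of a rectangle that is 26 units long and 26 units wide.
Perimeter = 2 * (length + width)
Perimeter = 2 * (26 + 26)
Perimeter = 2 * 52
Perimeter = 104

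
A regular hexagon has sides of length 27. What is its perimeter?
Perimeter = number of sides * side length
Perimeter = 6 * 27
Perimeter = 162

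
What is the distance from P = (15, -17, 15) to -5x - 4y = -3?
d = |(-5)(15) + (-4)(-17) + 0(15) - (-3)| / √((-5)² + (-4)² + 0²) = 4/√41 = 0.6247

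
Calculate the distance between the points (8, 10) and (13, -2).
Using the distance formula: d = sqrt((x₂-x₁)² + (y₂-y₁)²)
dx = 13 - 8 = 5
dy = (-2) - 10 = -12
d = sqrt(5² + (-12)²) = sqrt(25 + 144) = sqrt(169) = 13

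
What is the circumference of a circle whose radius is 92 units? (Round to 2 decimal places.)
Circumference = 2 * pi * r
Circumference = 2 * pi * 92
Circumference = 578.05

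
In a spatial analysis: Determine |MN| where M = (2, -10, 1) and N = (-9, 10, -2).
d = √[(-11)² + (20)² + (-3)²] = √530 = 23.02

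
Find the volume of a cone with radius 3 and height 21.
Volume = (1/3) * pi * r² * h
Volume = (1/3) * pi * 3² * 21
Volume = (1/3) * pi * 9 * 21
Volume = (1/3) * pi * 189
Volume = 197.92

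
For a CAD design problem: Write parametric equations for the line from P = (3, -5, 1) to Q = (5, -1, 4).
Direction vector d = Q - P = (2, 4, 3)
x = 3 + 2t, y = -5 + 4t, z = 1 + 3t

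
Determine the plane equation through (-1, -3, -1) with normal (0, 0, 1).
d = n·P = (0)(-1) + (0)(-3) + (1)(-1) = -1
Plane: z = -1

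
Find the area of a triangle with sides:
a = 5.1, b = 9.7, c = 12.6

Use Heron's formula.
s = (a+b+c)/2 = (5.1+9.7+12.6)/2 = 13.7
A = √(s(s-a)(s-b)(s-c)) = √(13.7·8.6·4·1.1)
A = √518.408 = 22.77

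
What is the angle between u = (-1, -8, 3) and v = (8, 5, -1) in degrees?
u·v = -51, |u|² = 74, |v|² = 90
cos θ = -51/√6660 ≈ -0.6249
θ ≈ 128.7°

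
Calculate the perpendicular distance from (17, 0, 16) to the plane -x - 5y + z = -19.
d = |(-1)(17) + (-5)(0) + 1(16) - (-19)| / √((-1)² + (-5)² + 1²) = 18/√27 = 3.464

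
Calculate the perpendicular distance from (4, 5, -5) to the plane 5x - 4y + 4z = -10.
d = |5(4) + (-4)(5) + 4(-5) - (-10)| / √(5² + (-4)² + 4²) = 10/√57 = 1.325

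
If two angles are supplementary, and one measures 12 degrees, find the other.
Supplementary angles sum to 180 degrees.
Other angle = 180 - 12
Other angle = 168 degrees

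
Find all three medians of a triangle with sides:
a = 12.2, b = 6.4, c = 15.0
Using m_x = ½√(2y² + 2z² - x²):
m_a = ½√(2·6.4² + 2·15.0² - 12.2²) = ½√383.08 = 9.786
m_b = ½√(2·12.2² + 2·15.0² - 6.4²) = ½√706.72 = 13.29
m_c = ½√(2·12.2² + 2·6.4² - 15.0²) = ½√154.6 = 6.217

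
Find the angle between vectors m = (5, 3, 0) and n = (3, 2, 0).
m·n = 21, |m|² = 34, |n|² = 13
cos θ = 21/√442 ≈ 0.9989
θ ≈ 2.726°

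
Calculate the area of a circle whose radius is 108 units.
Area = pi * r²
Area = pi * 108²
Area = pi * 11664
Area = 36643.54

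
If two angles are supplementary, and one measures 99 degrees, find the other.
Supplementary angles sum to 180 degrees.
Other angle = 180 - 99
Other angle = 81 degrees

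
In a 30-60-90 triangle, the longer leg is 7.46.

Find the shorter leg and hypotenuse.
In a 30-60-90 triangle, sides are in ratio 1 : √3 : 2.
Long leg = short leg·√3  →  short leg = 7.46/√3 = 4.307
Hypotenuse = 2·(short leg) = 2·7.46/√3 = 8.614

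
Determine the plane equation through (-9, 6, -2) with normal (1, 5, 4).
d = n·P = (1)(-9) + (5)(6) + (4)(-2) = 13
Plane: x + 5y + 4z = 13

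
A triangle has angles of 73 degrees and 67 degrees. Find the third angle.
Sum of angles in a triangle = 180 degrees
Third angle = 180 - 73 - 67
Third angle = 40 degrees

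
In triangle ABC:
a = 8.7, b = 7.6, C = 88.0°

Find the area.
Using A = ½ab·sin(C):
A = ½·8.7·7.6·sin(88.0°) = ½·66.12·0.999391 = 33.04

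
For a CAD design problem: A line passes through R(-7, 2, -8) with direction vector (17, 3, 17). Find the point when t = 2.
P(2) = (-7 + 17(2), 2 + 3(2), -8 + 17(2)) = (27, 8, 26)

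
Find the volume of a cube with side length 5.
Volume = s³
Volume = 5³
Volume = 125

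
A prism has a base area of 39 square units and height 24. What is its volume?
Volume = base area * height
Volume = 39 * 24
Volume = 936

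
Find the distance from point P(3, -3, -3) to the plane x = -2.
d = |1(3) + 0(-3) + 0(-3) - (-2)| / √(1² + 0² + 0²) = 5/√1 = 5.0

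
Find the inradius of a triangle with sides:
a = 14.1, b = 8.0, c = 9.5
s = (a+b+c)/2 = (14.1+8.0+9.5)/2 = 15.8
Area = √(s(s-a)(s-b)(s-c)) = √(15.8·1.7·7.8·6.3) = 36.3304
r = Area/s = 36.3304/15.8 = 2.299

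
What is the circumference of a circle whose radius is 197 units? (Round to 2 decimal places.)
Circumference = 2 * pi * r
Circumference = 2 * pi * 197
Circumference = 1237.79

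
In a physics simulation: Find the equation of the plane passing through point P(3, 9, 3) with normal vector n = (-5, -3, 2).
d = n·P = (-5)(3) + (-3)(9) + (2)(3) = -36
Plane: -5x - 3y + 2z = -36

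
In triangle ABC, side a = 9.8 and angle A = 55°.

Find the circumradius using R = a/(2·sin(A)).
R = a/(2·sin(A)) = 9.8/(2·sin(55°))
R = 9.8/(2·0.819152) = 9.8/1.638304 = 5.982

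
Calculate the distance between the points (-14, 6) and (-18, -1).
Using the distance formula: d = sqrt((x₂-x₁)² + (y₂-y₁)²)
dx = (-18) - (-14) = -4
dy = (-1) - 6 = -7
d = sqrt((-4)² + (-7)²) = sqrt(16 + 49) = sqrt(65) = 8.06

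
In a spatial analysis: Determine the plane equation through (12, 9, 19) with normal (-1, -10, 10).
d = n·P = (-1)(12) + (-10)(9) + (10)(19) = 88
Plane: -x - 10y + 10z = 88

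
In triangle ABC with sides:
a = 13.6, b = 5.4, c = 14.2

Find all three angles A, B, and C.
By the law of cosines:
cos(A) = (b² + c² - a²)/(2bc) = 0.298905  →  A = 72.61°
cos(B) = (a² + c² - b²)/(2ac) = 0.925435  →  B = 22.27°
cos(C) = (a² + b² - c²)/(2ab) = 0.084967  →  C = 85.13°
Check: A + B + C = 180.0° ✓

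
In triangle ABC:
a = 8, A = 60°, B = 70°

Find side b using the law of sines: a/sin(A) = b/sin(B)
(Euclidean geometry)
b = a·sin(B)/sin(A) = 8·sin(70°)/sin(60°)
b = 8·0.939693/0.866025 = 8.681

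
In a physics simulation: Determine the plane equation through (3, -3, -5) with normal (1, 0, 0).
d = n·P = (1)(3) + (0)(-3) + (0)(-5) = 3
Plane: x = 3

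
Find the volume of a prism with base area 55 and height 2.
Volume = base area * height
Volume = 55 * 2
Volume = 110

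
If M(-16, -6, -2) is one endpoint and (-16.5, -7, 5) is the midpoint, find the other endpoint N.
N = (2×(-16.5) - (-16), 2×(-7) - (-6), 2×5 - (-2)) = (-17, -8, 12)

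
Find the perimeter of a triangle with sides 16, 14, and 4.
Perimeter = sum of all sides
Perimeter = 16 + 14 + 4
Perimeter = 34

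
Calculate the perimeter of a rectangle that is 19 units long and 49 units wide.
Perimeter = 2 * (length + width)
Perimeter = 2 * (19 + 49)
Perimeter = 2 * 68
Perimeter = 136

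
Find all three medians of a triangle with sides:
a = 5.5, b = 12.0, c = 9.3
Using m_x = ½√(2y² + 2z² - x²):
m_a = ½√(2·12.0² + 2·9.3² - 5.5²) = ½√430.73 = 10.38
m_b = ½√(2·5.5² + 2·9.3² - 12.0²) = ½√89.48 = 4.73
m_c = ½√(2·5.5² + 2·12.0² - 9.3²) = ½√262.01 = 8.093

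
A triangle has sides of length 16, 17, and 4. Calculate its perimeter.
Perimeter = sum of all sides
Perimeter = 16 + 17 + 4
Perimeter = 37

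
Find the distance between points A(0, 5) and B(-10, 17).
Using the distance formula: d = sqrt((x₂-x₁)² + (y₂-y₁)²)
dx = (-10) - 0 = -10
dy = 17 - 5 = 12
d = sqrt((-10)² + 12²) = sqrt(100 + 144) = sqrt(244) = 15.62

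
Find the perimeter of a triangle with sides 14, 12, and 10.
Perimeter = sum of all sides
Perimeter = 14 + 12 + 10
Perimeter = 36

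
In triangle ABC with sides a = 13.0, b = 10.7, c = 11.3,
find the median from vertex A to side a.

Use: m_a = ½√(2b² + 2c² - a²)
m_a = ½√(2·10.7² + 2·11.3² - 13.0²)
m_a = ½√(228.98 + 255.38 - 169) = ½√315.36 = 8.879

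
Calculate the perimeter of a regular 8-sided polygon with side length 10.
Perimeter = number of sides * side length
Perimeter = 8 * 10
Perimeter = 80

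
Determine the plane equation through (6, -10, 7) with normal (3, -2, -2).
d = n·P = (3)(6) + (-2)(-10) + (-2)(7) = 24
Plane: 3x - 2y - 2z = 24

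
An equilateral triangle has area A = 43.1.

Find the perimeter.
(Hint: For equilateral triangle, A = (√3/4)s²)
A = (√3/4)s²  →  s² = 4A/√3 = 4·43.1/√3 = 99.5352
s = 9.97673
Perimeter = 3s = 29.93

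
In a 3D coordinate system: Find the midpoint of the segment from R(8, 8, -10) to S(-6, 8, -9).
Midpoint = ((8-6)/2, (8+8)/2, (-10-9)/2) = (1, 8, -9.5)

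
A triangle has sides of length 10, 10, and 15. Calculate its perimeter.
Perimeter = sum of all sides
Perimeter = 10 + 10 + 15
Perimeter = 35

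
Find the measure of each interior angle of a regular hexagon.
Interior angle of a regular n-gon = (n-2)*180/n
Interior angle = (6-2)*180/6
Interior angle = 4*180/6
Interior angle = 720/6
Interior angle = 120 degrees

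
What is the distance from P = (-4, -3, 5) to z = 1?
d = |0(-4) + 0(-3) + 1(5) - (1)| / √(0² + 0² + 1²) = 4/√1 = 4.0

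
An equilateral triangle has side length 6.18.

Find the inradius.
For an equilateral triangle, r = s/(2√3) where s is the side.
r = 6.18/(2√3) = 6.18/3.464102 = 1.784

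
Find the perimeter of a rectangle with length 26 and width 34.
Perimeter = 2 * (length + width)
Perimeter = 2 * (26 + 34)
Perimeter = 2 * 60
Perimeter = 120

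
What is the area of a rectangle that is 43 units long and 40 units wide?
Area = length * width
Area = 43 * 40
Area = 1720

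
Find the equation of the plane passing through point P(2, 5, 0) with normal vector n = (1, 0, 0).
d = n·P = (1)(2) + (0)(5) + (0)(0) = 2
Plane: x = 2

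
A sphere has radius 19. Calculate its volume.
Volume = (4/3) * pi * r³
Volume = (4/3) * pi * 19³
Volume = (4/3) * pi * 6859
Volume = 28730.91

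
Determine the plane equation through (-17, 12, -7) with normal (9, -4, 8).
d = n·P = (9)(-17) + (-4)(12) + (8)(-7) = -257
Plane: 9x - 4y + 8z = -257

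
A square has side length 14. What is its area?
Area = s²
Area = 14²
Area = 196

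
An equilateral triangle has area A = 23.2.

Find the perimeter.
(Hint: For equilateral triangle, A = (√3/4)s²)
A = (√3/4)s²  →  s² = 4A/√3 = 4·23.2/√3 = 53.5781
s = 7.31971
Perimeter = 3s = 21.96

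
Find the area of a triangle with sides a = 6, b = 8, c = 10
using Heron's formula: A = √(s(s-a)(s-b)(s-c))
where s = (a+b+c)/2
s = (6+8+10)/2 = 12
A = √(12·6·4·2) = √576 = 24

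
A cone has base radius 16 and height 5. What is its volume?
Volume = (1/3) * pi * r² * h
Volume = (1/3) * pi * 16² * 5
Volume = (1/3) * pi * 256 * 5
Volume = (1/3) * pi * 1280
Volume = 1340.41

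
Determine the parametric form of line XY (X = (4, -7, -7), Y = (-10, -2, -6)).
Direction vector d = Y - X = (-14, 5, 1)
x = 4 - 14t, y = -7 + 5t, z = -7 + t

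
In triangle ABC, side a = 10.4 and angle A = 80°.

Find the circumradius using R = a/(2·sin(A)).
R = a/(2·sin(A)) = 10.4/(2·sin(80°))
R = 10.4/(2·0.984808) = 10.4/1.969616 = 5.28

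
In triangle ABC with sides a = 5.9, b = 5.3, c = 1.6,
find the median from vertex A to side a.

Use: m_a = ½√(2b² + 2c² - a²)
m_a = ½√(2·5.3² + 2·1.6² - 5.9²)
m_a = ½√(56.18 + 5.12 - 34.81) = ½√26.49 = 2.573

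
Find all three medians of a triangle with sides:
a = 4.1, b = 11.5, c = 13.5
Using m_x = ½√(2y² + 2z² - x²):
m_a = ½√(2·11.5² + 2·13.5² - 4.1²) = ½√612.19 = 12.37
m_b = ½√(2·4.1² + 2·13.5² - 11.5²) = ½√265.87 = 8.153
m_c = ½√(2·4.1² + 2·11.5² - 13.5²) = ½√115.87 = 5.382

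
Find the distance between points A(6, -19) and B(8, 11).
Using the distance formula: d = sqrt((x₂-x₁)² + (y₂-y₁)²)
dx = 8 - 6 = 2
dy = 11 - (-19) = 30
d = sqrt(2² + 30²) = sqrt(4 + 900) = sqrt(904) = 30.07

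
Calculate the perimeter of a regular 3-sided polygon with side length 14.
Perimeter = number of sides * side length
Perimeter = 3 * 14
Perimeter = 42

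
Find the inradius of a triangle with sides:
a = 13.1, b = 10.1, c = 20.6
s = (a+b+c)/2 = (13.1+10.1+20.6)/2 = 21.9
Area = √(s(s-a)(s-b)(s-c)) = √(21.9·8.8·11.8·1.3) = 54.3721
r = Area/s = 54.3721/21.9 = 2.483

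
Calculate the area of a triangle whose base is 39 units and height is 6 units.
Area = (1/2) * base * height
Area = (1/2) * 39 * 6
Area = 117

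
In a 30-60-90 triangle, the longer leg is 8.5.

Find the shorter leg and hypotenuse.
In a 30-60-90 triangle, sides are in ratio 1 : √3 : 2.
Long leg = short leg·√3  →  short leg = 8.5/√3 = 4.907
Hypotenuse = 2·(short leg) = 2·8.5/√3 = 9.815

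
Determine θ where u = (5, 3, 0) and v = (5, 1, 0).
u·v = 28, |u|² = 34, |v|² = 26
cos θ = 28/√884 ≈ 0.9417
θ ≈ 19.65°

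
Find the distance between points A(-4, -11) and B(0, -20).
Using the distance formula: d = sqrt((x₂-x₁)² + (y₂-y₁)²)
dx = 0 - (-4) = 4
dy = (-20) - (-11) = -9
d = sqrt(4² + (-9)²) = sqrt(16 + 81) = sqrt(97) = 9.85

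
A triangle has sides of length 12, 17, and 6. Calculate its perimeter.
Perimeter = sum of all sides
Perimeter = 12 + 17 + 6
Perimeter = 35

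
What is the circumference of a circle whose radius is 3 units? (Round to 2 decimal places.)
Circumference = 2 * pi * r
Circumference = 2 * pi * 3
Circumference = 18.85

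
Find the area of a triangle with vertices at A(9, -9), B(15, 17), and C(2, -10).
Using the coordinate formula: Area = (1/2)|x₁(y₂-y₃) + x₂(y₃-y₁) + x₃(y₁-y₂)|
Area = (1/2)|9(17-(-10)) + 15((-10)-(-9)) + 2((-9)-17)|
Area = (1/2)|9*27 + 15*(-1) + 2*(-26)|
Area = (1/2)|243 + (-15) + (-52)|
Area = (1/2)*176 = 88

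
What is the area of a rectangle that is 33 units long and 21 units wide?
Area = length * width
Area = 33 * 21
Area = 693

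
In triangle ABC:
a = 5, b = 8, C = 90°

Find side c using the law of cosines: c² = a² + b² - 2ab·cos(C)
c² = 5² + 8² - 2·5·8·cos(90°)
c² = 25 + 64 - 80·0.0000 = 89
c = √89 = 9.434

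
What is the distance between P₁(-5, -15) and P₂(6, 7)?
Using the distance formula: d = sqrt((x₂-x₁)² + (y₂-y₁)²)
dx = 6 - (-5) = 11
dy = 7 - (-15) = 22
d = sqrt(11² + 22²) = sqrt(121 + 484) = sqrt(605) = 24.60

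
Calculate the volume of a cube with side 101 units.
Volume = s³
Volume = 101³
Volume = 1030301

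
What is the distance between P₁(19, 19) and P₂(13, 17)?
Using the distance formula: d = sqrt((x₂-x₁)² + (y₂-y₁)²)
dx = 13 - 19 = -6
dy = 17 - 19 = -2
d = sqrt((-6)² + (-2)²) = sqrt(36 + 4) = sqrt(40) = 6.32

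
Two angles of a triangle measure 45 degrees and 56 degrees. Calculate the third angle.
Sum of angles in a triangle = 180 degrees
Third angle = 180 - 45 - 56
Third angle = 79 degrees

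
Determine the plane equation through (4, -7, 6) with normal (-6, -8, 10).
d = n·P = (-6)(4) + (-8)(-7) + (10)(6) = 92
Plane: -6x - 8y + 10z = 92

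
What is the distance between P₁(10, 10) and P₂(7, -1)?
Using the distance formula: d = sqrt((x₂-x₁)² + (y₂-y₁)²)
dx = 7 - 10 = -3
dy = (-1) - 10 = -11
d = sqrt((-3)² + (-11)²) = sqrt(9 + 121) = sqrt(130) = 11.40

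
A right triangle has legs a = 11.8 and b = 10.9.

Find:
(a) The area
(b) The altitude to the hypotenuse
(a) Area = ½ab = ½·11.8·10.9 = 64.31
(b) Hypotenuse c = √(11.8² + 10.9²) = √258.05 = 16.0639
    Area = ½·c·h_c  →  h_c = 2·Area/c = 2·64.31/16.0639 = 8.007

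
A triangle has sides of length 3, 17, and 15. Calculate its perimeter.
Perimeter = sum of all sides
Perimeter = 3 + 17 + 15
Perimeter = 35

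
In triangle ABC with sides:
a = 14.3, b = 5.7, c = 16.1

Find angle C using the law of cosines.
cos(C) = (a² + b² - c²)/(2ab)
cos(C) = (14.3² + 5.7² - 16.1²)/(2·14.3·5.7) = -22.23/163.02 = -0.136364
C = arccos(-0.136364) = 97.84°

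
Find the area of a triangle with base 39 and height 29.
Area = (1/2) * base * height
Area = (1/2) * 39 * 29
Area = 565.50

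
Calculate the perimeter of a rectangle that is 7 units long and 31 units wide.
Perimeter = 2 * (length + width)
Perimeter = 2 * (7 + 31)
Perimeter = 2 * 38
Perimeter = 76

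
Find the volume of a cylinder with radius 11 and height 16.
Volume = pi * r² * h
Volume = pi * 11² * 16
Volume = pi * 121 * 16
Volume = pi * 1936
Volume = 6082.12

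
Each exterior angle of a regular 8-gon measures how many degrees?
Exterior angle of a regular n-gon = 360/n
Exterior angle = 360/8
Exterior angle = 45 degrees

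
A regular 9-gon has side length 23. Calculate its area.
For a regular 9-gon with side length s = 23:
Apothem a = s / (2*tan(pi/9)) = 23 / (2*tan(pi/9)) ≈ 31.59599
Perimeter P = 9 * 23 = 207
Area = (1/2) * P * a = (1/2) * 207 * 31.59599 = 3270.18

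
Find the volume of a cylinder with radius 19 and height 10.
Volume = pi * r² * h
Volume = pi * 19² * 10
Volume = pi * 361 * 10
Volume = pi * 3610
Volume = 11341.15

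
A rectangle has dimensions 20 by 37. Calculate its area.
Area = length * width
Area = 20 * 37
Area = 740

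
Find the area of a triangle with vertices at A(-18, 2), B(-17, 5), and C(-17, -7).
Using the coordinate formula: Area = (1/2)|x₁(y₂-y₃) + x₂(y₃-y₁) + x₃(y₁-y₂)|
Area = (1/2)|(-18)(5-(-7)) + (-17)((-7)-2) + (-17)(2-5)|
Area = (1/2)|(-18)*12 + (-17)*(-9) + (-17)*(-3)|
Area = (1/2)|(-216) + 153 + 51|
Area = (1/2)*12 = 6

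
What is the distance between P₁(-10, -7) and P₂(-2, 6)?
Using the distance formula: d = sqrt((x₂-x₁)² + (y₂-y₁)²)
dx = (-2) - (-10) = 8
dy = 6 - (-7) = 13
d = sqrt(8² + 13²) = sqrt(64 + 169) = sqrt(233) = 15.26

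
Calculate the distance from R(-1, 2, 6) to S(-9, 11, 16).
d = √[(-8)² + (9)² + (10)²] = √245 = 15.65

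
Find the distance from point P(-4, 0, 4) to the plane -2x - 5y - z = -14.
d = |(-2)(-4) + (-5)(0) + (-1)(4) - (-14)| / √((-2)² + (-5)² + (-1)²) = 18/√30 = 3.286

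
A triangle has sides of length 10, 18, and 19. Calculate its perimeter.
Perimeter = sum of all sides
Perimeter = 10 + 18 + 19
Perimeter = 47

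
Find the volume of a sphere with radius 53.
Volume = (4/3) * pi * r³
Volume = (4/3) * pi * 53³
Volume = (4/3) * pi * 148877
Volume = 623614.52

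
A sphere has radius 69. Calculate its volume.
Volume = (4/3) * pi * r³
Volume = (4/3) * pi * 69³
Volume = (4/3) * pi * 328509
Volume = 1376055.28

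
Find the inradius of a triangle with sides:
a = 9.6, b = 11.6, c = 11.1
s = (a+b+c)/2 = (9.6+11.6+11.1)/2 = 16.15
Area = √(s(s-a)(s-b)(s-c)) = √(16.15·6.55·4.55·5.05) = 49.3013
r = Area/s = 49.3013/16.15 = 3.053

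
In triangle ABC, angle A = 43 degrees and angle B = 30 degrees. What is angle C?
Sum of angles in a triangle = 180 degrees
Third angle = 180 - 43 - 30
Third angle = 107 degrees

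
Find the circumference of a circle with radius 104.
Circumference = 2 * pi * r
Circumference = 2 * pi * 104
Circumference = 653.45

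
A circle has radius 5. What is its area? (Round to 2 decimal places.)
Area = pi * r²
Area = pi * 5²
Area = pi * 25
Area = 78.54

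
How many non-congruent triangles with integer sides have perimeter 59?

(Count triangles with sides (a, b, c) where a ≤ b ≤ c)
With a ≤ b ≤ c and a + b + c = 59, the triangle inequality a + b > c gives c < 59/2, so c ≤ 29.
Iterate a from 1 to ⌊p/3⌋ = 19; for each a, b ranges from a to ⌊(p−a)/2⌋ with c = p − a − b, keeping only c ≥ b.
Triples: (1, 29, 29), (2, 28, 29), (3, 27, 29), …
Count = 80 triangles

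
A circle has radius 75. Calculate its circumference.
Circumference = 2 * pi * r
Circumference = 2 * pi * 75
Circumference = 471.24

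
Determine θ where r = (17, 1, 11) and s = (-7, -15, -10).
r·s = -244, |r|² = 411, |s|² = 374
cos θ = -244/√153714 ≈ -0.6223
θ ≈ 128.5°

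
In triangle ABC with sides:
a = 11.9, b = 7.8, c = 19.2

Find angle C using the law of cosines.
cos(C) = (a² + b² - c²)/(2ab)
cos(C) = (11.9² + 7.8² - 19.2²)/(2·11.9·7.8) = -166.19/185.64 = -0.895227
C = arccos(-0.895227) = 153.5°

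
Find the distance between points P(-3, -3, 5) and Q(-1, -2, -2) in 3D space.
d = √[(2)² + (1)² + (-7)²] = √54 = 7.348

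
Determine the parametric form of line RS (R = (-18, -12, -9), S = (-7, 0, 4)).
Direction vector d = S - R = (11, 12, 13)
x = -18 + 11t, y = -12 + 12t, z = -9 + 13t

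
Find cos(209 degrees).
cos(209 degrees) = -0.8746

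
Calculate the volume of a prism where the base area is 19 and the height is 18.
Volume = base area * height
Volume = 19 * 18
Volume = 342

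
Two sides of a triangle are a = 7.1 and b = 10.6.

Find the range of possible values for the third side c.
By the triangle inequality: |a - b| < c < a + b
|7.1 - 10.6| < c < 7.1 + 10.6
3.5 < c < 17.7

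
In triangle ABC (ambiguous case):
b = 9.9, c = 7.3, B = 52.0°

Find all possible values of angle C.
sin(C)/c = sin(B)/b  →  sin(C) = c·sin(B)/b = 7.3·sin(52.0°)/9.9 = 0.581058
C₁ = arcsin(0.581058) = 35.53°,  C₂ = 180° - C₁ = 144.47°
Check C₂: A = 180° - 52.0° - 144.47° = -16.47° ≤ 0, rejected
C = 35.53° (one solution)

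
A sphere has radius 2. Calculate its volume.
Volume = (4/3) * pi * r³
Volume = (4/3) * pi * 2³
Volume = (4/3) * pi * 8
Volume = 33.51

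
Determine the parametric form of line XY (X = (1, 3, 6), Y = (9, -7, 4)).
Direction vector d = Y - X = (8, -10, -2)
x = 1 + 8t, y = 3 - 10t, z = 6 - 2t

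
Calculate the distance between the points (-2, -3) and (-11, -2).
Using the distance formula: d = sqrt((x₂-x₁)² + (y₂-y₁)²)
dx = (-11) - (-2) = -9
dy = (-2) - (-3) = 1
d = sqrt((-9)² + 1²) = sqrt(81 + 1) = sqrt(82) = 9.06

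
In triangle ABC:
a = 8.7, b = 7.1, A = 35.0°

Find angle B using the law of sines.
sin(B)/b = sin(A)/a
sin(B) = b·sin(A)/a = 7.1·sin(35.0°)/8.7 = 0.468091
B = arcsin(0.468091) = 27.91°  (b ≤ a, so B ≤ A and the acute solution is unique)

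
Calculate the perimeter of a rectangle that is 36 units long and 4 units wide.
Perimeter = 2 * (length + width)
Perimeter = 2 * (36 + 4)
Perimeter = 2 * 40
Perimeter = 80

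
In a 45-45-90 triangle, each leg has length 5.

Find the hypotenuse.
Hypotenuse = 5√2 = 7.071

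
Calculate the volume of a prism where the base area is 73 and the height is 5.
Volume = base area * height
Volume = 73 * 5
Volume = 365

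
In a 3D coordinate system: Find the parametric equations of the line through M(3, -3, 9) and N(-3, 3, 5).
Direction vector d = N - M = (-6, 6, -4)
x = 3 - 6t, y = -3 + 6t, z = 9 - 4t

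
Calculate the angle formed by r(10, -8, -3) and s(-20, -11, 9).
r·s = -139, |r|² = 173, |s|² = 602
cos θ = -139/√104146 ≈ -0.4307
θ ≈ 115.5°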